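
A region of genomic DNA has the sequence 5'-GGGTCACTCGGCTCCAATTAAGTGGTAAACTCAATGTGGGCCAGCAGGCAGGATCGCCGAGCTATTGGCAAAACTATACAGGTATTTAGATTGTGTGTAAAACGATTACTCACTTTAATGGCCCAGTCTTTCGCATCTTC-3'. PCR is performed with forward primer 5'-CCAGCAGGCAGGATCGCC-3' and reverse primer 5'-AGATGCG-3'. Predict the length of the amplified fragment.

98 bp

The forward primer matches the template at positions 41–58.
Taking the reverse complement of AGATGCG gives CGCATCT, found at positions 132–138 on the template; the primer anneals here to the top strand with its 3' end pointing upstream.
Product length = (reverse-primer end) − (forward-primer start) + 1 = 138 − 41 + 1 = 98 bp.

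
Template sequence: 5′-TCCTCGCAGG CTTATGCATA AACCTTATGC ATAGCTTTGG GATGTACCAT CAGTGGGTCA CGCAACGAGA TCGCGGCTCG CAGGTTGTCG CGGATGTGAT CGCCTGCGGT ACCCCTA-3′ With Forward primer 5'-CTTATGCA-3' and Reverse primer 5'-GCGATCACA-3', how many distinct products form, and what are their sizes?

The forward primer CTTATGCA matches the top strand at positions 11–18, 24–31.
The reverse primer's reverse complement is TGTGATCGC, matching at positions 95–103.
Each forward site pairs with the reverse site to give a product ending at position 103: sizes 93, 80 bp.

Two products: 93 bp, 80 bp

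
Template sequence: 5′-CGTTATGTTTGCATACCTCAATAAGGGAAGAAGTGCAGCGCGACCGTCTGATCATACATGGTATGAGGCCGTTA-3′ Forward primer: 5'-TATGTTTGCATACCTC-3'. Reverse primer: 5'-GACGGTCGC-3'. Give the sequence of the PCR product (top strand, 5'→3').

5'-TATGTTTGCATACCTCAATAAGGGAAGAAGTGCAGCGCGACCGTC-3'

Scanning the template, TATGTTTGCATACCTC occurs at positions 4–19; this primer anneals to the bottom strand there with its 3' end pointing downstream.
Taking the reverse complement of GACGGTCGC gives GCGACCGTC, found at positions 40–48 on the template; the primer anneals here to the top strand with its 3' end pointing upstream.
The product is the template from position 4 through 48 (45 bp).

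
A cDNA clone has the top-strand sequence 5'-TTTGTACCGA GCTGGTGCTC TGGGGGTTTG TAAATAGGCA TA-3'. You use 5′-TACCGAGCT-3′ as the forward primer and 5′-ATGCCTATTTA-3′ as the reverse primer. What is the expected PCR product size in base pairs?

37 bp

Scanning the template, TACCGAGCT occurs at positions 5–13; this primer anneals to the bottom strand there with its 3' end pointing downstream.
The reverse primer's reverse complement is TAAATAGGCAT, which matches the template at positions 31–41.
Amplicon spans positions 5–41: 37 bp.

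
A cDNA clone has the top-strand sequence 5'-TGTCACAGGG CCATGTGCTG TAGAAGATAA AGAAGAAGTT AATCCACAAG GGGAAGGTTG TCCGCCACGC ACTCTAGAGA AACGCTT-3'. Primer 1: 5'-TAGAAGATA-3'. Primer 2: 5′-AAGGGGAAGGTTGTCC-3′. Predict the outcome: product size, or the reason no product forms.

Primer 1 (TAGAAGATA) matches the top strand at positions 21–29 (3' end points downstream).
Primer 2 (AAGGGGAAGGTTGTCC) also matches the top strand directly, at positions 48–63 — its reverse complement GGACAACCTTCCCCTT is not present.
Both primers anneal to the bottom strand with 3' ends pointing the same way, so neither can prime synthesis back toward the other.

No product — both primers anneal to the same strand and extend in the same direction.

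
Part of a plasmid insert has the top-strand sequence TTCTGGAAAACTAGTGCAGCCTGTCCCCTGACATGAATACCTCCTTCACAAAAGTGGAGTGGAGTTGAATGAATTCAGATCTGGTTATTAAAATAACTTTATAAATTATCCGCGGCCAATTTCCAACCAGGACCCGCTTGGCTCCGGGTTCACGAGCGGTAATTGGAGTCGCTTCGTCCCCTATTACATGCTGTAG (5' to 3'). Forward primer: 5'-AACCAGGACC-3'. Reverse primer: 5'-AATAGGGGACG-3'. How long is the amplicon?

Scanning the template, AACCAGGACC occurs at positions 125–134; this primer anneals to the bottom strand there with its 3' end pointing downstream.
Reverse complement of the reverse primer: CGTCCCCTATT. This occurs on the top strand at positions 175–185.
Product length = (reverse-primer end) − (forward-primer start) + 1 = 185 − 125 + 1 = 61 bp.

61 bp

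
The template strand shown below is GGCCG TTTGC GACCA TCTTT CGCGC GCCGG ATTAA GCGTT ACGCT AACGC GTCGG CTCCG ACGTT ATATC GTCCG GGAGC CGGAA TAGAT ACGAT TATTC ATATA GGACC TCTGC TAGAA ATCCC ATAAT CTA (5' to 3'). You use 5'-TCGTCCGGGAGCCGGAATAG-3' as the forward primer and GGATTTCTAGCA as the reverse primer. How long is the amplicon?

56 bp

Scanning the template, TCGTCCGGGAGCCGGAATAG occurs at positions 69–88; this primer anneals to the bottom strand there with its 3' end pointing downstream.
Reverse complement of the reverse primer: TGCTAGAAATCC. This occurs on the top strand at positions 113–124.
Product length = (reverse-primer end) − (forward-primer start) + 1 = 124 − 69 + 1 = 56 bp.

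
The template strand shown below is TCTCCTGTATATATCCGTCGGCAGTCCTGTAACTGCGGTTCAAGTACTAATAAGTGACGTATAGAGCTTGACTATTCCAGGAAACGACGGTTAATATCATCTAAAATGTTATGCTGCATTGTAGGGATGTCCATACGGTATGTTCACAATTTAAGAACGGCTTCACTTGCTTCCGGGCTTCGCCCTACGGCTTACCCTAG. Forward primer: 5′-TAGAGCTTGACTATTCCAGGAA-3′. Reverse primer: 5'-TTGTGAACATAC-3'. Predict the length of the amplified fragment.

88 bp

Forward primer TAGAGCTTGACTATTCCAGGAA is found on the top strand at positions 62–83.
Taking the reverse complement of TTGTGAACATAC gives GTATGTTCACAA, found at positions 138–149 on the template; the primer anneals here to the top strand with its 3' end pointing upstream.
Amplicon spans positions 62–149: 88 bp.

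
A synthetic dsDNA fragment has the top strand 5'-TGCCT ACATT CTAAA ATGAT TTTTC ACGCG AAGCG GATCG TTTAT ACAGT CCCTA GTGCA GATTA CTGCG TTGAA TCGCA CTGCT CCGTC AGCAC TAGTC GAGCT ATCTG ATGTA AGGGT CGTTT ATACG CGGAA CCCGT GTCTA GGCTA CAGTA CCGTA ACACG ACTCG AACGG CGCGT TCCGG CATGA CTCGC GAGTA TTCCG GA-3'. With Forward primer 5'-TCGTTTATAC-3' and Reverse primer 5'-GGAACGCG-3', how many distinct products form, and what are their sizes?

Two products: 146 bp, 64 bp

The forward primer TCGTTTATAC matches the top strand at positions 38–47, 120–129.
The reverse primer's reverse complement is CGCGTTCC, matching at positions 176–183.
Each forward site pairs with the reverse site to give a product ending at position 183: sizes 146, 64 bp.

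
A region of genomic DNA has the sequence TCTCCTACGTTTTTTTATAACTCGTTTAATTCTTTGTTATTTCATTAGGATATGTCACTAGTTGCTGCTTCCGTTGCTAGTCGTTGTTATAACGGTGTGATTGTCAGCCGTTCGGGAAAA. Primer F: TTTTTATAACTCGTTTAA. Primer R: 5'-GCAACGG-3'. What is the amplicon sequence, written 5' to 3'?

Scanning the template, TTTTTATAACTCGTTTAA occurs at positions 12–29; this primer anneals to the bottom strand there with its 3' end pointing downstream.
Taking the reverse complement of GCAACGG gives CCGTTGC, found at positions 71–77 on the template; the primer anneals here to the top strand with its 3' end pointing upstream.
The product is the template from position 12 through 77 (66 bp).

5'-TTTTTATAACTCGTTTAATTCTTTGTTATTTCATTAGGATATGTCACTAGTTGCTGCTTCCGTTGC-3'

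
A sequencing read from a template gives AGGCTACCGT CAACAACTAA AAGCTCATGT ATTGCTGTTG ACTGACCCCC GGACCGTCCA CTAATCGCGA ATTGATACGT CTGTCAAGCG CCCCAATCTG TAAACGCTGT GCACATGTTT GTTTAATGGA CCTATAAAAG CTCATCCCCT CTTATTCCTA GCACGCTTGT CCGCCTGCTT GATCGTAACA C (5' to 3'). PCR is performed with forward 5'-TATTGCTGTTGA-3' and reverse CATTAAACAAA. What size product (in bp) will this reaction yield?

The forward primer matches the template at positions 30–41.
The reverse primer's reverse complement is TTTGTTTAATG, which matches the template at positions 118–128.
The product runs from position 30 to position 128, so its length is 128 − 30 + 1 = 99 bp.

99 bp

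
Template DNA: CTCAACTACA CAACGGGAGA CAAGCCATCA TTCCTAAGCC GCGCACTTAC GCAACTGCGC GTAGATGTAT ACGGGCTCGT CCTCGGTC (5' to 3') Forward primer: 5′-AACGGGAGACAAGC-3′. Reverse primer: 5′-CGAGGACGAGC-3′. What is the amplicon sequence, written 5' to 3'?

Forward primer AACGGGAGACAAGC is found on the top strand at positions 12–25.
Taking the reverse complement of CGAGGACGAGC gives GCTCGTCCTCG, found at positions 75–85 on the template; the primer anneals here to the top strand with its 3' end pointing upstream.
The product is the template from position 12 through 85 (74 bp).

5'-AACGGGAGACAAGCCATCATTCCTAAGCCGCGCACTTACGCAACTGCGCGTAGATGTATACGGGCTCGTCCTCG-3'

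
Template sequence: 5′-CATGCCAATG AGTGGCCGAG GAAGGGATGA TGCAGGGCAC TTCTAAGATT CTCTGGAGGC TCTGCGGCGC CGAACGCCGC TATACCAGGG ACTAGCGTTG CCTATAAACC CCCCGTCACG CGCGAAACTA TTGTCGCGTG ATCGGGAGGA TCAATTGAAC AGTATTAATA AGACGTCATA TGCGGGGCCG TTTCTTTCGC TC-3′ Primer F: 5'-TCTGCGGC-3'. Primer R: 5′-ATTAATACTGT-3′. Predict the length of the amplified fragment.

109 bp

Forward primer TCTGCGGC is found on the top strand at positions 61–68.
Reverse complement of the reverse primer: ACAGTATTAAT. This occurs on the top strand at positions 159–169.
Amplicon spans positions 61–169: 109 bp.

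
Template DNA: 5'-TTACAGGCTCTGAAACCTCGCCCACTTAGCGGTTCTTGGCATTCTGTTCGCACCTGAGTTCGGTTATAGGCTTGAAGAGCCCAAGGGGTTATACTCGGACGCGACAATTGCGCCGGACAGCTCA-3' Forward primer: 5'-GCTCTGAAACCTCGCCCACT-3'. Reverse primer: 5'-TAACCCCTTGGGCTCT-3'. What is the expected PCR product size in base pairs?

The forward primer matches the template at positions 7–26.
Reverse complement of the reverse primer: AGAGCCCAAGGGGTTA. This occurs on the top strand at positions 76–91.
Product length = (reverse-primer end) − (forward-primer start) + 1 = 91 − 7 + 1 = 85 bp.

85 bp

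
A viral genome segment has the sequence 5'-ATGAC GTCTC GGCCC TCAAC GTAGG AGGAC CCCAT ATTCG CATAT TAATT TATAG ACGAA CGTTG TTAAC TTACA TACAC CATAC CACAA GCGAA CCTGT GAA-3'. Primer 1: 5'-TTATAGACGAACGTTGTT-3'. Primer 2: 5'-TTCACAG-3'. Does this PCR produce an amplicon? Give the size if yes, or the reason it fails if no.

Yes — a 54 bp product.

Primer 1 (TTATAGACGAACGTTGTT) matches the top strand at positions 50–67; it acts as a forward primer.
Primer 2's reverse complement is CTGTGAA, matching the top strand at positions 97–103; it acts as a reverse primer.
The 3' ends face each other across positions 50–103, giving a 54 bp product.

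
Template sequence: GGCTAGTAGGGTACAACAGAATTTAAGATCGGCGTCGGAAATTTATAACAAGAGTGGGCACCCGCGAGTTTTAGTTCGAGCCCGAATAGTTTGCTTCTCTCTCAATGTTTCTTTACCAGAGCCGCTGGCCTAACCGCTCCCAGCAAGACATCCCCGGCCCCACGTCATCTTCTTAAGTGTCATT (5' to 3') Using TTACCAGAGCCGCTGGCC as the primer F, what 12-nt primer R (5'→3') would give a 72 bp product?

The forward primer binds at positions 113–130, so a 72 bp product ends at position 113 + 72 − 1 = 184.
The reverse primer anneals to the top strand over positions 173–184, i.e. to TTAAGTGTCATT.
Its sequence written 5'→3' is the reverse complement: AATGACACTTAA.

5'-AATGACACTTAA-3'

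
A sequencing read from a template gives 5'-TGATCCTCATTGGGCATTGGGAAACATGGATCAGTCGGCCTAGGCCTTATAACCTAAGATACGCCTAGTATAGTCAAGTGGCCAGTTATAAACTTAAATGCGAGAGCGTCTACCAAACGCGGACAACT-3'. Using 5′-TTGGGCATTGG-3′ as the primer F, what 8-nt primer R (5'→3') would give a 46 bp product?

5'-AGGTTATA-3'

The forward primer binds at positions 10–20, so a 46 bp product ends at position 10 + 46 − 1 = 55.
The reverse primer anneals to the top strand over positions 48–55, i.e. to TATAACCT.
Its sequence written 5'→3' is the reverse complement: AGGTTATA.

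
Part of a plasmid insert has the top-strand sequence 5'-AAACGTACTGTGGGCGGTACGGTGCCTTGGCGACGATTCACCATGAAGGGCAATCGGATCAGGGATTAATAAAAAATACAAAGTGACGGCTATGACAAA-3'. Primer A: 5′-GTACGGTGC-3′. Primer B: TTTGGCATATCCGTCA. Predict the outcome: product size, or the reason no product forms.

No product — primer B has no binding site in the template.

Primer B (TTTGGCATATCCGTCA) does not match the top strand, and its reverse complement TGACGGATATGCCAAA does not match either.
With no annealing site for primer B, no amplification occurs.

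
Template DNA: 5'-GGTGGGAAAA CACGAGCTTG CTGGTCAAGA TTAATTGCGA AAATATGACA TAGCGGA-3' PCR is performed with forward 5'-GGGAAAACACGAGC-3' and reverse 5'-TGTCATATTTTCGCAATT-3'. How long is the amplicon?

47 bp

Scanning the template, GGGAAAACACGAGC occurs at positions 4–17; this primer anneals to the bottom strand there with its 3' end pointing downstream.
Taking the reverse complement of TGTCATATTTTCGCAATT gives AATTGCGAAAATATGACA, found at positions 33–50 on the template; the primer anneals here to the top strand with its 3' end pointing upstream.
The product runs from position 4 to position 50, so its length is 50 − 4 + 1 = 47 bp.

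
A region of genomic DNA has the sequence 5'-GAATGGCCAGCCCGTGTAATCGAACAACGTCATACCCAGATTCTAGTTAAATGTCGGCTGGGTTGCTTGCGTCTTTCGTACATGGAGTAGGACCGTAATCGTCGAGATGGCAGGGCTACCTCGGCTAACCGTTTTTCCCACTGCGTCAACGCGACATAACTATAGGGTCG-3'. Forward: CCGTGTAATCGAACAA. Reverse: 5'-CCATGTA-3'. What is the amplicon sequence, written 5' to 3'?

5'-CCGTGTAATCGAACAACGTCATACCCAGATTCTAGTTAAATGTCGGCTGGGTTGCTTGCGTCTTTCGTACATGG-3'

Scanning the template, CCGTGTAATCGAACAA occurs at positions 12–27; this primer anneals to the bottom strand there with its 3' end pointing downstream.
The reverse primer's reverse complement is TACATGG, which matches the template at positions 79–85.
The product is the template from position 12 through 85 (74 bp).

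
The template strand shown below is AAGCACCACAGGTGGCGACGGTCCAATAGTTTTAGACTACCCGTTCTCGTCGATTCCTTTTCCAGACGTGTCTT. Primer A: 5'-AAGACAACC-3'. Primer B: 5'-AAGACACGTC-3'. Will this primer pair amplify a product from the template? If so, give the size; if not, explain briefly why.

Primer A (AAGACAACC) does not match the top strand, and its reverse complement GGTTGTCTT does not match either.
With no annealing site for primer A, no amplification occurs.

No product — primer A has no binding site in the template.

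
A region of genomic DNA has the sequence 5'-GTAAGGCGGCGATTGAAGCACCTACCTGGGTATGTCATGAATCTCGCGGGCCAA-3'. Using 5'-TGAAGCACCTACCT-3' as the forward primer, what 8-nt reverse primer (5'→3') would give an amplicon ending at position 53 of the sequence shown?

The forward primer binds at positions 14–27; the product's 3' end on the top strand is position 53.
The reverse primer anneals to the top strand over positions 46–53, i.e. to GCGGGCCA.
Its sequence written 5'→3' is the reverse complement: TGGCCCGC.

5'-TGGCCCGC-3'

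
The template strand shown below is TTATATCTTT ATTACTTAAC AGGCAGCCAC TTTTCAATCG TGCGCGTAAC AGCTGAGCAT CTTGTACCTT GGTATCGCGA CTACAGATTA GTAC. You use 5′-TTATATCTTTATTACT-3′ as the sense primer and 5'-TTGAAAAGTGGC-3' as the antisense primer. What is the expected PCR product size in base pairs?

Scanning the template, TTATATCTTTATTACT occurs at positions 1–16; this primer anneals to the bottom strand there with its 3' end pointing downstream.
Taking the reverse complement of TTGAAAAGTGGC gives GCCACTTTTCAA, found at positions 26–37 on the template; the primer anneals here to the top strand with its 3' end pointing upstream.
Amplicon spans positions 1–37: 37 bp.

37 bp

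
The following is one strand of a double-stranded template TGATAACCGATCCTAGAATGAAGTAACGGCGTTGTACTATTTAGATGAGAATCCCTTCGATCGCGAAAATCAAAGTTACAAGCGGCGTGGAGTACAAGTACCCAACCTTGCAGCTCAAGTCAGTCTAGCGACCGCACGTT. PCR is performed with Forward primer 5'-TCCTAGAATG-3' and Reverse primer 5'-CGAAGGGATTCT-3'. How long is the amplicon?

Forward primer TCCTAGAATG is found on the top strand at positions 11–20.
The reverse primer's reverse complement is AGAATCCCTTCG, which matches the template at positions 48–59.
Product length = (reverse-primer end) − (forward-primer start) + 1 = 59 − 11 + 1 = 49 bp.

49 bp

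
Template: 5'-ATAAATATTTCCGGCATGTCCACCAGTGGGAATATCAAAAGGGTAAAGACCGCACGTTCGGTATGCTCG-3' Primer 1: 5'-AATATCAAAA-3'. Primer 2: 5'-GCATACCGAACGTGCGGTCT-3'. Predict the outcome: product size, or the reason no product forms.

Primer 1 (AATATCAAAA) matches the top strand at positions 31–40; it acts as a forward primer.
Primer 2's reverse complement is AGACCGCACGTTCGGTATGC, matching the top strand at positions 47–66; it acts as a reverse primer.
The 3' ends face each other across positions 31–66, giving a 36 bp product.

Yes — a 36 bp product.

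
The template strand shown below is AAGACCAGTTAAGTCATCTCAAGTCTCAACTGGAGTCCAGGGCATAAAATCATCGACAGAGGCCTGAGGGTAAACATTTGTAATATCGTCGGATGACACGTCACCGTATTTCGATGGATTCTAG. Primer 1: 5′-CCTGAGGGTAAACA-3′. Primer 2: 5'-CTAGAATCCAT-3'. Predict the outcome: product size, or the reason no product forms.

Yes — a 62 bp product.

Primer 1 (CCTGAGGGTAAACA) matches the top strand at positions 63–76; it acts as a forward primer.
Primer 2's reverse complement is ATGGATTCTAG, matching the top strand at positions 114–124; it acts as a reverse primer.
The 3' ends face each other across positions 63–124, giving a 62 bp product.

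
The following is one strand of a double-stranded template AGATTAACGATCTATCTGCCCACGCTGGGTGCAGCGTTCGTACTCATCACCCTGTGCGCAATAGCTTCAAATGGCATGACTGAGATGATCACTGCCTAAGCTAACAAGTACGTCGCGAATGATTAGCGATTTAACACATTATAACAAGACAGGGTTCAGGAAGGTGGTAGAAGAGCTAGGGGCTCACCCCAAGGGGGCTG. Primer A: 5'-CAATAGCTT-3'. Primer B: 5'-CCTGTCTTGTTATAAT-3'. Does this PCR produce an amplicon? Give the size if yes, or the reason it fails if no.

Primer A (CAATAGCTT) matches the top strand at positions 59–67; it acts as a forward primer.
Primer B's reverse complement is ATTATAACAAGACAGG, matching the top strand at positions 138–153; it acts as a reverse primer.
The 3' ends face each other across positions 59–153, giving a 95 bp product.

Yes — a 95 bp product.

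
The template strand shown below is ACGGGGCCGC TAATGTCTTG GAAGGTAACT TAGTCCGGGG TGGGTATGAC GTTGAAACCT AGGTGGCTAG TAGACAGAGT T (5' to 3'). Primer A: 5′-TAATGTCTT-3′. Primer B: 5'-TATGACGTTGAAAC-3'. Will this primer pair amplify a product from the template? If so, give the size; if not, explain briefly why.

Primer A (TAATGTCTT) matches the top strand at positions 11–19 (3' end points downstream).
Primer B (TATGACGTTGAAAC) also matches the top strand directly, at positions 45–58 — its reverse complement GTTTCAACGTCATA is not present.
Both primers anneal to the bottom strand with 3' ends pointing the same way, so neither can prime synthesis back toward the other.

No product — both primers anneal to the same strand and extend in the same direction.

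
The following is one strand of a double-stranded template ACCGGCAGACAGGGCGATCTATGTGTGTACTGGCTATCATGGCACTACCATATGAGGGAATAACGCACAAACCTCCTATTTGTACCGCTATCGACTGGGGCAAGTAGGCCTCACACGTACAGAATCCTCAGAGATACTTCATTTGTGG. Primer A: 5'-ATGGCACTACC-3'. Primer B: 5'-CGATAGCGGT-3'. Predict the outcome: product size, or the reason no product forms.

Primer A (ATGGCACTACC) matches the top strand at positions 39–49; it acts as a forward primer.
Primer B's reverse complement is ACCGCTATCG, matching the top strand at positions 84–93; it acts as a reverse primer.
The 3' ends face each other across positions 39–93, giving a 55 bp product.

Yes — a 55 bp product.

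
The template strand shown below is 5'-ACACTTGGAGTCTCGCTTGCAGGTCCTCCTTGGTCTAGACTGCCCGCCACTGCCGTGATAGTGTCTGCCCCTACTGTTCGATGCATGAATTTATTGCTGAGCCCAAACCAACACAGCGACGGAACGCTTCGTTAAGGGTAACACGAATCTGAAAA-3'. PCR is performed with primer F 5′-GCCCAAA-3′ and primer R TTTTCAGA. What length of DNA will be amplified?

55 bp

Forward primer GCCCAAA is found on the top strand at positions 101–107.
Reverse complement of the reverse primer: TCTGAAAA. This occurs on the top strand at positions 148–155.
Amplicon spans positions 101–155: 55 bp.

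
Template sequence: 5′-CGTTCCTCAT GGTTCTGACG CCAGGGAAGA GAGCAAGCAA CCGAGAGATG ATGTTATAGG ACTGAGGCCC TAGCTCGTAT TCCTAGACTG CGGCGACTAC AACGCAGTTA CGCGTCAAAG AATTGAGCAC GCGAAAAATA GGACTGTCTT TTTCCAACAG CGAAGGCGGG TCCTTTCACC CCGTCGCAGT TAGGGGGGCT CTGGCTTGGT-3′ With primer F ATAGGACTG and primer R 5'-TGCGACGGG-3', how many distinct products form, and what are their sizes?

The forward primer ATAGGACTG matches the top strand at positions 56–64, 138–146.
The reverse primer's reverse complement is CCCGTCGCA, matching at positions 180–188.
Each forward site pairs with the reverse site to give a product ending at position 188: sizes 133, 51 bp.

Two products: 133 bp, 51 bp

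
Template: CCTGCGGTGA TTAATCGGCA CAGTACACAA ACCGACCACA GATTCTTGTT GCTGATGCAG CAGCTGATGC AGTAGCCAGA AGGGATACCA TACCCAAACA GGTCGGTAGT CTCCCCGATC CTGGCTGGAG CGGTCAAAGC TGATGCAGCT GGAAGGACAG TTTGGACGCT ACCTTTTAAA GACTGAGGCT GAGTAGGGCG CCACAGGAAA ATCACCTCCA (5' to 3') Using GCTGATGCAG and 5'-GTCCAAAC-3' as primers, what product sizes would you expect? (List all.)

117 bp, 105 bp, 29 bp

The forward primer GCTGATGCAG matches the top strand at positions 51–60, 63–72, 139–148.
The reverse primer's reverse complement is GTTTGGAC, matching at positions 160–167.
Each forward site pairs with the reverse site to give a product ending at position 167: sizes 117, 105, 29 bp.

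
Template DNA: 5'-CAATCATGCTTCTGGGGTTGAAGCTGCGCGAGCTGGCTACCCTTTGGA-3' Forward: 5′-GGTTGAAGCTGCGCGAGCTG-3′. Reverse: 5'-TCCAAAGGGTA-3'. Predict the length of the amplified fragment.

Forward primer GGTTGAAGCTGCGCGAGCTG is found on the top strand at positions 16–35.
Reverse complement of the reverse primer: TACCCTTTGGA. This occurs on the top strand at positions 38–48.
Product length = (reverse-primer end) − (forward-primer start) + 1 = 48 − 16 + 1 = 33 bp.

33 bp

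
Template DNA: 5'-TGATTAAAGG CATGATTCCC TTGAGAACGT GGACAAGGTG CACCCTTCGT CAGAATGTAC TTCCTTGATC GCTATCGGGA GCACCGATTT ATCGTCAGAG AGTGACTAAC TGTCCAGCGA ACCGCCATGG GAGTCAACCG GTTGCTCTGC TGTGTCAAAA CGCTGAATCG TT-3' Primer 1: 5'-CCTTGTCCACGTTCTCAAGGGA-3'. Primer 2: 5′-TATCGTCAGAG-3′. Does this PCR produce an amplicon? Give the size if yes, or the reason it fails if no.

Primer 1 (CCTTGTCCACGTTCTCAAGGGA) has reverse complement TCCCTTGAGAACGTGGACAAGG, which matches the top strand at positions 17–38; primer 1 anneals to the top strand there with its 3' end pointing upstream toward position 17.
Primer 2 (TATCGTCAGAG) matches the top strand directly at positions 90–100; it anneals to the bottom strand with its 3' end pointing downstream toward position 100.
The 3' ends diverge (primer 1 extends toward position 1, primer 2 toward position 172), so the primers never converge on a shared product.

No product — the primers' 3' ends point away from each other.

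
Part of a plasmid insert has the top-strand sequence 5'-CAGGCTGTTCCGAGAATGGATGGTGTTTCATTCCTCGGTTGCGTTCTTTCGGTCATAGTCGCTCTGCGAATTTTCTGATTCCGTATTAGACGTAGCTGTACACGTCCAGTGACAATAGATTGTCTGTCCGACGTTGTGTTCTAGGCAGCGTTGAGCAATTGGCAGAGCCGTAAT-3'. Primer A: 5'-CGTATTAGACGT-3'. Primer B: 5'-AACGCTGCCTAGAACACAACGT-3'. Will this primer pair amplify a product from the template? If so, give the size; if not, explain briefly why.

Primer A (CGTATTAGACGT) matches the top strand at positions 82–93; it acts as a forward primer.
Primer B's reverse complement is ACGTTGTGTTCTAGGCAGCGTT, matching the top strand at positions 131–152; it acts as a reverse primer.
The 3' ends face each other across positions 82–152, giving a 71 bp product.

Yes — a 71 bp product.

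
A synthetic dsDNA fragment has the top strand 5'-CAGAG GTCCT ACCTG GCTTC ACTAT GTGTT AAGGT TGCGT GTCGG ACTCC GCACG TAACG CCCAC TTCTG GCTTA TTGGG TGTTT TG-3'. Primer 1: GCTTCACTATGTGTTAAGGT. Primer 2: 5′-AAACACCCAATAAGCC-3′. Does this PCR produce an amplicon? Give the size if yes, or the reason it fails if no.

Primer 1 (GCTTCACTATGTGTTAAGGT) matches the top strand at positions 16–35; it acts as a forward primer.
Primer 2's reverse complement is GGCTTATTGGGTGTTT, matching the top strand at positions 70–85; it acts as a reverse primer.
The 3' ends face each other across positions 16–85, giving a 70 bp product.

Yes — a 70 bp product.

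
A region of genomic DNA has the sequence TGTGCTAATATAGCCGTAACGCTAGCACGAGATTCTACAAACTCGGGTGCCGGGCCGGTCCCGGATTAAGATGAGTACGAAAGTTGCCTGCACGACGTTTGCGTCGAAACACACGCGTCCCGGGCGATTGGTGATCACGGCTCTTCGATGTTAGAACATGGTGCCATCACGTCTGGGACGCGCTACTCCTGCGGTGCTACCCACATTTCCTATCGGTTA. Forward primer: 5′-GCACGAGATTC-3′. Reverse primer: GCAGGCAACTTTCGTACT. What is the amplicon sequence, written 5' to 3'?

5'-GCACGAGATTCTACAAACTCGGGTGCCGGGCCGGTCCCGGATTAAGATGAGTACGAAAGTTGCCTGC-3'

The forward primer matches the template at positions 25–35.
The reverse primer's reverse complement is AGTACGAAAGTTGCCTGC, which matches the template at positions 74–91.
The product is the template from position 25 through 91 (67 bp).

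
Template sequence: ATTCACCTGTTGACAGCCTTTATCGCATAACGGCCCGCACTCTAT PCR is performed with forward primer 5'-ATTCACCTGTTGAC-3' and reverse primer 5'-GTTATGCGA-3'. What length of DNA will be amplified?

The forward primer matches the template at positions 1–14.
Reverse complement of the reverse primer: TCGCATAAC. This occurs on the top strand at positions 23–31.
Amplicon spans positions 1–31: 31 bp.

31 bp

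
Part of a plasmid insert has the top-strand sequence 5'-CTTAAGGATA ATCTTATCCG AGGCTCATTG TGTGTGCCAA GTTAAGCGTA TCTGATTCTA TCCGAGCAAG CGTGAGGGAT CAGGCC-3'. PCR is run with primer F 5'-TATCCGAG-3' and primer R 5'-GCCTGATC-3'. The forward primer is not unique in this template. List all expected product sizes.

The forward primer TATCCGAG matches the top strand at positions 15–22, 59–66.
The reverse primer's reverse complement is GATCAGGC, matching at positions 78–85.
Each forward site pairs with the reverse site to give a product ending at position 85: sizes 71, 27 bp.

71 bp, 27 bp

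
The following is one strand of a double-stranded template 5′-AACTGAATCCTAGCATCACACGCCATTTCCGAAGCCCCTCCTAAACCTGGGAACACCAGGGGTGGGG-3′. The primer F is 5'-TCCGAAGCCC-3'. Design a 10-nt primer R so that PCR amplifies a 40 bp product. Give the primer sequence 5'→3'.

The forward primer binds at positions 28–37, so a 40 bp product ends at position 28 + 40 − 1 = 67.
The reverse primer anneals to the top strand over positions 58–67, i.e. to AGGGGTGGGG.
Its sequence written 5'→3' is the reverse complement: CCCCACCCCT.

5'-CCCCACCCCT-3'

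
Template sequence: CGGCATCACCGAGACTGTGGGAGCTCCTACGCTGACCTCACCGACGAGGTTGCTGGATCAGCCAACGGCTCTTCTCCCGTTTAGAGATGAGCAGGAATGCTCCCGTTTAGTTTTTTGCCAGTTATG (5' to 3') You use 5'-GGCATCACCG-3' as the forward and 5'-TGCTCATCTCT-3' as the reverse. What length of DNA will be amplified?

92 bp

Scanning the template, GGCATCACCG occurs at positions 2–11; this primer anneals to the bottom strand there with its 3' end pointing downstream.
The reverse primer's reverse complement is AGAGATGAGCA, which matches the template at positions 83–93.
The product runs from position 2 to position 93, so its length is 93 − 2 + 1 = 92 bp.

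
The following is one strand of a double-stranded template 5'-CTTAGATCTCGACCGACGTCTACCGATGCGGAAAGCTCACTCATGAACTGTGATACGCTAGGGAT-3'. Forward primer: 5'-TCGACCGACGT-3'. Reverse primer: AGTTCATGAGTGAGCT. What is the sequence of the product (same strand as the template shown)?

5'-TCGACCGACGTCTACCGATGCGGAAAGCTCACTCATGAACT-3'

Scanning the template, TCGACCGACGT occurs at positions 9–19; this primer anneals to the bottom strand there with its 3' end pointing downstream.
The reverse primer's reverse complement is AGCTCACTCATGAACT, which matches the template at positions 34–49.
The product is the template from position 9 through 49 (41 bp).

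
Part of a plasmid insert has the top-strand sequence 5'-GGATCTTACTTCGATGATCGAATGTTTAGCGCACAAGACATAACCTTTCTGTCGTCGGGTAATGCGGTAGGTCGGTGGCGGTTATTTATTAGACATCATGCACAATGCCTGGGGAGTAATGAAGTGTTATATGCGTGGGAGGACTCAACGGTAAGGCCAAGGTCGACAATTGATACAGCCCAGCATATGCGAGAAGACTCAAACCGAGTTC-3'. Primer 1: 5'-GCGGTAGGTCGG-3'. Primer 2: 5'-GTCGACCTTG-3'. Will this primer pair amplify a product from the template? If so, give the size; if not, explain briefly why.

Yes — a 104 bp product.

Primer 1 (GCGGTAGGTCGG) matches the top strand at positions 64–75; it acts as a forward primer.
Primer 2's reverse complement is CAAGGTCGAC, matching the top strand at positions 158–167; it acts as a reverse primer.
The 3' ends face each other across positions 64–167, giving a 104 bp product.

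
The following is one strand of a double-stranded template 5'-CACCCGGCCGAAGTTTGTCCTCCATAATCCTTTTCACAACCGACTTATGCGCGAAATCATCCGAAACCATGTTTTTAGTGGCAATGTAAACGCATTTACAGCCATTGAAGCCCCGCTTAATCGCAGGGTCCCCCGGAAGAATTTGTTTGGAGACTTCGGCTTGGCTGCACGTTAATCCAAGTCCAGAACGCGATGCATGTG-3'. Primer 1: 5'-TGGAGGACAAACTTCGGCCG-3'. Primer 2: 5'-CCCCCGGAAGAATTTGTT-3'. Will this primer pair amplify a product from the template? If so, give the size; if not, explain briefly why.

Primer 1 (TGGAGGACAAACTTCGGCCG) has reverse complement CGGCCGAAGTTTGTCCTCCA, which matches the top strand at positions 5–24; primer 1 anneals to the top strand there with its 3' end pointing upstream toward position 5.
Primer 2 (CCCCCGGAAGAATTTGTT) matches the top strand directly at positions 130–147; it anneals to the bottom strand with its 3' end pointing downstream toward position 147.
The 3' ends diverge (primer 1 extends toward position 1, primer 2 toward position 201), so the primers never converge on a shared product.

No product — the primers' 3' ends point away from each other.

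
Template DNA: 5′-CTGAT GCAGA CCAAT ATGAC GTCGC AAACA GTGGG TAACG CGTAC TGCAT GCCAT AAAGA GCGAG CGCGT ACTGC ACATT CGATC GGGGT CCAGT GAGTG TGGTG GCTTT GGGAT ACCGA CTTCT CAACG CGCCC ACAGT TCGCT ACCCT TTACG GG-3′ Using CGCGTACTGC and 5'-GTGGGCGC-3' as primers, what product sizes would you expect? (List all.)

The forward primer CGCGTACTGC matches the top strand at positions 39–48, 66–75.
The reverse primer's reverse complement is GCGCCCAC, matching at positions 130–137.
Each forward site pairs with the reverse site to give a product ending at position 137: sizes 99, 72 bp.

99 bp, 72 bp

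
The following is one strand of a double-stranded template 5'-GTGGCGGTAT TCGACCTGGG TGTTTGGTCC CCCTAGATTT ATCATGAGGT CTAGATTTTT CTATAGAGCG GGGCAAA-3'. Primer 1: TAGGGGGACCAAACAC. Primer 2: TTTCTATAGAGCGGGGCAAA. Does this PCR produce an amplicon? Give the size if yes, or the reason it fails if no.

No product — the primers' 3' ends point away from each other.

Primer 1 (TAGGGGGACCAAACAC) has reverse complement GTGTTTGGTCCCCCTA, which matches the top strand at positions 20–35; primer 1 anneals to the top strand there with its 3' end pointing upstream toward position 20.
Primer 2 (TTTCTATAGAGCGGGGCAAA) matches the top strand directly at positions 58–77; it anneals to the bottom strand with its 3' end pointing downstream toward position 77.
The 3' ends diverge (primer 1 extends toward position 1, primer 2 toward position 77), so the primers never converge on a shared product.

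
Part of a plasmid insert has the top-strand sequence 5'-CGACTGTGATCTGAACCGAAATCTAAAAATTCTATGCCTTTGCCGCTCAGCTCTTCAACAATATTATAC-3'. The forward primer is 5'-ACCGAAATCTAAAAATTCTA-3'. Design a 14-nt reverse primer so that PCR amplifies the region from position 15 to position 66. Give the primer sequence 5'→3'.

5'-TAATATTGTTGAAG-3'

The product's 3' end on the top strand is position 66.
The reverse primer anneals to the top strand over positions 53–66, i.e. to CTTCAACAATATTA.
Its sequence written 5'→3' is the reverse complement: TAATATTGTTGAAG.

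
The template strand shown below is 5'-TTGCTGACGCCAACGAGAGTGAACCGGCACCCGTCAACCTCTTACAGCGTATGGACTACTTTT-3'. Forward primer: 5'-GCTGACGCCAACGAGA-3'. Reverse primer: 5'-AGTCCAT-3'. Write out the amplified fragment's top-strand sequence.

5'-GCTGACGCCAACGAGAGTGAACCGGCACCCGTCAACCTCTTACAGCGTATGGACT-3'

The forward primer matches the template at positions 3–18.
Taking the reverse complement of AGTCCAT gives ATGGACT, found at positions 51–57 on the template; the primer anneals here to the top strand with its 3' end pointing upstream.
The product is the template from position 3 through 57 (55 bp).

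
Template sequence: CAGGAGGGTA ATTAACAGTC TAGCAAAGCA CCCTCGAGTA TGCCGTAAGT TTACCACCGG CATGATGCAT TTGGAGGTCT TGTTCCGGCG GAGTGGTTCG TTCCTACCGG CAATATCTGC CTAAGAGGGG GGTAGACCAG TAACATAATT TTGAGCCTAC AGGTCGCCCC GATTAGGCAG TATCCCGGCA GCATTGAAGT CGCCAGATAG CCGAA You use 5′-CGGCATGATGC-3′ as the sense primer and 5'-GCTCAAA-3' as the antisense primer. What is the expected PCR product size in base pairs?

Scanning the template, CGGCATGATGC occurs at positions 58–68; this primer anneals to the bottom strand there with its 3' end pointing downstream.
Taking the reverse complement of GCTCAAA gives TTTGAGC, found at positions 150–156 on the template; the primer anneals here to the top strand with its 3' end pointing upstream.
Product length = (reverse-primer end) − (forward-primer start) + 1 = 156 − 58 + 1 = 99 bp.

99 bp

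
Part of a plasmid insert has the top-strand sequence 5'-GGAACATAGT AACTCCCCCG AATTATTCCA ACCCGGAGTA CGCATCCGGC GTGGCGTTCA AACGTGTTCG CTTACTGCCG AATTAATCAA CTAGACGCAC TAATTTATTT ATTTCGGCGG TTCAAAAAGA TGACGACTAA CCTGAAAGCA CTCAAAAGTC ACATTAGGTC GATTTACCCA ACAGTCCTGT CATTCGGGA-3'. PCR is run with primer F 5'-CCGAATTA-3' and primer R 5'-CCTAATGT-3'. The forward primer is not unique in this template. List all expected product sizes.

151 bp, 91 bp

The forward primer CCGAATTA matches the top strand at positions 18–25, 78–85.
The reverse primer's reverse complement is ACATTAGG, matching at positions 161–168.
Each forward site pairs with the reverse site to give a product ending at position 168: sizes 151, 91 bp.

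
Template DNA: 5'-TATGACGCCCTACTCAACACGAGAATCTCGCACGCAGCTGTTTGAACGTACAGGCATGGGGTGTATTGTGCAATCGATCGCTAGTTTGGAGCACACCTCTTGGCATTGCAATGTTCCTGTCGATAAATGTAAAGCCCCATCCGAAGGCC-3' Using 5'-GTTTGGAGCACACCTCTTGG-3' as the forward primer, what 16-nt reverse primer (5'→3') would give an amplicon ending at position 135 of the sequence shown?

The forward primer binds at positions 84–103; the product's 3' end on the top strand is position 135.
The reverse primer anneals to the top strand over positions 120–135, i.e. to TCGATAAATGTAAAGC.
Its sequence written 5'→3' is the reverse complement: GCTTTACATTTATCGA.

5'-GCTTTACATTTATCGA-3'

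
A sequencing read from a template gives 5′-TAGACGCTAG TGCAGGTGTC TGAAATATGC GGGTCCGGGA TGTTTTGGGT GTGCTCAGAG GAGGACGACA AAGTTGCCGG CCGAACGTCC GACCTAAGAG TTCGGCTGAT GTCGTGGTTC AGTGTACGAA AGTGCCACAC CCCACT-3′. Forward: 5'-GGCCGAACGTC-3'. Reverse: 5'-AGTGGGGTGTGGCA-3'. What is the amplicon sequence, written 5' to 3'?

5'-GGCCGAACGTCCGACCTAAGAGTTCGGCTGATGTCGTGGTTCAGTGTACGAAAGTGCCACACCCCACT-3'

Forward primer GGCCGAACGTC is found on the top strand at positions 79–89.
Taking the reverse complement of AGTGGGGTGTGGCA gives TGCCACACCCCACT, found at positions 133–146 on the template; the primer anneals here to the top strand with its 3' end pointing upstream.
The product is the template from position 79 through 146 (68 bp).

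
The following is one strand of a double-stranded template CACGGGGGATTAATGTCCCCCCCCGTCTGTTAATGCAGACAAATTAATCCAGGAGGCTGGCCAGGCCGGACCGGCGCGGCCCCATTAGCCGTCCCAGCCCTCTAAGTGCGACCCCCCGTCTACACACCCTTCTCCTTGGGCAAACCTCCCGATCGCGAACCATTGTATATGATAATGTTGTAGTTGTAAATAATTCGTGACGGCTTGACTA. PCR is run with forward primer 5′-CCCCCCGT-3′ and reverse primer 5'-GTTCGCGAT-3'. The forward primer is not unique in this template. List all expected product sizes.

142 bp, 49 bp

The forward primer CCCCCCGT matches the top strand at positions 19–26, 112–119.
The reverse primer's reverse complement is ATCGCGAAC, matching at positions 152–160.
Each forward site pairs with the reverse site to give a product ending at position 160: sizes 142, 49 bp.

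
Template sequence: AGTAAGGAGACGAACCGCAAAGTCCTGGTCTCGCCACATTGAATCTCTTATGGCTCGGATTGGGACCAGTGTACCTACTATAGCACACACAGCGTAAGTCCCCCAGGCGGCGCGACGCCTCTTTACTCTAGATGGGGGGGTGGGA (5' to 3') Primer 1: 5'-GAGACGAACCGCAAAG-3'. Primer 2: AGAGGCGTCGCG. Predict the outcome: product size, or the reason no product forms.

Yes — a 116 bp product.

Primer 1 (GAGACGAACCGCAAAG) matches the top strand at positions 7–22; it acts as a forward primer.
Primer 2's reverse complement is CGCGACGCCTCT, matching the top strand at positions 111–122; it acts as a reverse primer.
The 3' ends face each other across positions 7–122, giving a 116 bp product.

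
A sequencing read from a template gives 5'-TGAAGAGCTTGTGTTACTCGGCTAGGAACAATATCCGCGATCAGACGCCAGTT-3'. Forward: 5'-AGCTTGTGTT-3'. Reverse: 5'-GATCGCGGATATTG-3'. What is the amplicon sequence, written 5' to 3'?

Forward primer AGCTTGTGTT is found on the top strand at positions 6–15.
The reverse primer's reverse complement is CAATATCCGCGATC, which matches the template at positions 29–42.
The product is the template from position 6 through 42 (37 bp).

5'-AGCTTGTGTTACTCGGCTAGGAACAATATCCGCGATC-3'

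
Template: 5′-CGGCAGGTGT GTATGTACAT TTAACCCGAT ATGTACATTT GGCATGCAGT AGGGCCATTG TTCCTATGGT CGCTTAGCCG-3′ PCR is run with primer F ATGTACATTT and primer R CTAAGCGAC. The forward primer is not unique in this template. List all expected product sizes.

65 bp, 47 bp

The forward primer ATGTACATTT matches the top strand at positions 13–22, 31–40.
The reverse primer's reverse complement is GTCGCTTAG, matching at positions 69–77.
Each forward site pairs with the reverse site to give a product ending at position 77: sizes 65, 47 bp.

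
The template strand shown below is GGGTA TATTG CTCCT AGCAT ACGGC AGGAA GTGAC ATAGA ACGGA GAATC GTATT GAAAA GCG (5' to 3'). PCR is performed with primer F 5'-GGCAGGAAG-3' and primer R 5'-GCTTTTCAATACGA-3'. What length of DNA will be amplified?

The forward primer matches the template at positions 23–31.
Reverse complement of the reverse primer: TCGTATTGAAAAGC. This occurs on the top strand at positions 49–62.
Product length = (reverse-primer end) − (forward-primer start) + 1 = 62 − 23 + 1 = 40 bp.

40 bp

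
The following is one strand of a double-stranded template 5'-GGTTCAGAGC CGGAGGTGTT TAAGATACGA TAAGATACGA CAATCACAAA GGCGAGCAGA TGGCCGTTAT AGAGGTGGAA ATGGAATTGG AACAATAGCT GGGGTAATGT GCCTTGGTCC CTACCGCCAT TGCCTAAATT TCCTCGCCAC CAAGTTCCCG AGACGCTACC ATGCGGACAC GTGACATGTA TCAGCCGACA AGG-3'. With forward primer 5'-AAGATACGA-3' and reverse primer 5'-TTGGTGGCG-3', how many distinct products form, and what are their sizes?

Two products: 132 bp, 122 bp

The forward primer AAGATACGA matches the top strand at positions 22–30, 32–40.
The reverse primer's reverse complement is CGCCACCAA, matching at positions 145–153.
Each forward site pairs with the reverse site to give a product ending at position 153: sizes 132, 122 bp.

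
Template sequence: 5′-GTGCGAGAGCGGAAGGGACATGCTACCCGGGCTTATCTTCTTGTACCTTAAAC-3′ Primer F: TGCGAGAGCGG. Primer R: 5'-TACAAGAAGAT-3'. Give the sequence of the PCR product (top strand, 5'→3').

Scanning the template, TGCGAGAGCGG occurs at positions 2–12; this primer anneals to the bottom strand there with its 3' end pointing downstream.
Taking the reverse complement of TACAAGAAGAT gives ATCTTCTTGTA, found at positions 35–45 on the template; the primer anneals here to the top strand with its 3' end pointing upstream.
The product is the template from position 2 through 45 (44 bp).

5'-TGCGAGAGCGGAAGGGACATGCTACCCGGGCTTATCTTCTTGTA-3'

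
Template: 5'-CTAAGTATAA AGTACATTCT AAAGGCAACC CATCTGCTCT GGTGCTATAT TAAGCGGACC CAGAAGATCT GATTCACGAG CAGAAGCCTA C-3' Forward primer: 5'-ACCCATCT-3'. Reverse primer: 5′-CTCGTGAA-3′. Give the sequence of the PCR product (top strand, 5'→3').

5'-ACCCATCTGCTCTGGTGCTATATTAAGCGGACCCAGAAGATCTGATTCACGAG-3'

Scanning the template, ACCCATCT occurs at positions 28–35; this primer anneals to the bottom strand there with its 3' end pointing downstream.
Taking the reverse complement of CTCGTGAA gives TTCACGAG, found at positions 73–80 on the template; the primer anneals here to the top strand with its 3' end pointing upstream.
The product is the template from position 28 through 80 (53 bp).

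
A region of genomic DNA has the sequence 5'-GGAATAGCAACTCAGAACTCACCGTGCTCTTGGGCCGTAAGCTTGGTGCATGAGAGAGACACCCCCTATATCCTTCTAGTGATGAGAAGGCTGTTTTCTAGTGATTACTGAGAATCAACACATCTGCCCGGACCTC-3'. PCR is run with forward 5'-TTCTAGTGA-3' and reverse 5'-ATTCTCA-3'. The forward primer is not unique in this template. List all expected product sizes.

The forward primer TTCTAGTGA matches the top strand at positions 74–82, 96–104.
The reverse primer's reverse complement is TGAGAAT, matching at positions 109–115.
Each forward site pairs with the reverse site to give a product ending at position 115: sizes 42, 20 bp.

42 bp, 20 bp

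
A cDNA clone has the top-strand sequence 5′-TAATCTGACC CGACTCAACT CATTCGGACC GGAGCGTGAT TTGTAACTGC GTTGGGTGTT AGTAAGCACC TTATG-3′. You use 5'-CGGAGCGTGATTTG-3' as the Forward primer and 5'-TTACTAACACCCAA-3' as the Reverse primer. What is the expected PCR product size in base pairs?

36 bp

Scanning the template, CGGAGCGTGATTTG occurs at positions 30–43; this primer anneals to the bottom strand there with its 3' end pointing downstream.
Taking the reverse complement of TTACTAACACCCAA gives TTGGGTGTTAGTAA, found at positions 52–65 on the template; the primer anneals here to the top strand with its 3' end pointing upstream.
The product runs from position 30 to position 65, so its length is 65 − 30 + 1 = 36 bp.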